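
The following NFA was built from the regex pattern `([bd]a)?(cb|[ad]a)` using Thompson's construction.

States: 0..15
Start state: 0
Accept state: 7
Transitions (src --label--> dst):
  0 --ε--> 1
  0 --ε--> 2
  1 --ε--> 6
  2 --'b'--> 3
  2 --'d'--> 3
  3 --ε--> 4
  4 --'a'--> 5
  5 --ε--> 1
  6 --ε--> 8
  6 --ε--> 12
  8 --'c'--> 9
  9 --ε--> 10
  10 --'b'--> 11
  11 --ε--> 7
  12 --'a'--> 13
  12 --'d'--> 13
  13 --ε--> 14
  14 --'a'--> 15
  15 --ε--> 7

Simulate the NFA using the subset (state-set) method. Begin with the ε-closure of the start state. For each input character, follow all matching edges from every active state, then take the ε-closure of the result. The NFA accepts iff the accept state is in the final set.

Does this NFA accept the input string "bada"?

Answer: ACCEPT

Trace:
initial (ε-close {0}): {0,1,2,6,8,12}
'b' @ 1: {3,4}
'a' @ 2: {1,5,6,8,12}
'd' @ 3: {13,14}
'a' @ 4: {7,15}  (accept∈set)
end set {7,15} — state 7 in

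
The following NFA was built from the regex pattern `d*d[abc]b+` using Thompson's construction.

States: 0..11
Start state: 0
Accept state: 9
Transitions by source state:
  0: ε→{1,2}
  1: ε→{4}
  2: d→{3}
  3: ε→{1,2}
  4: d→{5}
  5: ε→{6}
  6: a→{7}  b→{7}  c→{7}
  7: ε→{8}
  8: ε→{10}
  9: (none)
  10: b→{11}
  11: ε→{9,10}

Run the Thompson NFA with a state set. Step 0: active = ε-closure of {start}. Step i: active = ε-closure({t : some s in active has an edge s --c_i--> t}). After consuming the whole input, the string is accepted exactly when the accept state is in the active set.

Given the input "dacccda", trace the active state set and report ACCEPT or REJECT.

initial (ε-close {0}): {0,1,2,4}
'd' @ 1: {1,2,3,4,5,6}
'a' @ 2: {7,8,10}
'c' @ 3: {}  — state set empty
rest 'ccda' ignored (set empty)
after full input: {}  (accept=9 not in)

Answer: REJECT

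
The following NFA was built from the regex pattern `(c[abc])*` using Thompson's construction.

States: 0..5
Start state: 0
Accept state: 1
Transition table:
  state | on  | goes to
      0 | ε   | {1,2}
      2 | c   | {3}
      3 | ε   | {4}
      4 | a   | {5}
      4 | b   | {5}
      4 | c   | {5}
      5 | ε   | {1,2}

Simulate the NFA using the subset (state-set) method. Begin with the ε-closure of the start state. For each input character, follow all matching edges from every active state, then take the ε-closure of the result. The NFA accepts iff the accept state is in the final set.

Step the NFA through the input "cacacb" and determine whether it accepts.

S₀ = ε-closure({0}) = {0,1,2}
'c' @ 1: {3,4}
'a' @ 2: {1,2,5}  [accepting]
'c' @ 3: {3,4}
'a' @ 4: {1,2,5}  [accepting]
'c' @ 5: {3,4}
'b' @ 6: {1,2,5}  [accepting]
after full input: {1,2,5}  (accept=1 in)

Answer: ACCEPT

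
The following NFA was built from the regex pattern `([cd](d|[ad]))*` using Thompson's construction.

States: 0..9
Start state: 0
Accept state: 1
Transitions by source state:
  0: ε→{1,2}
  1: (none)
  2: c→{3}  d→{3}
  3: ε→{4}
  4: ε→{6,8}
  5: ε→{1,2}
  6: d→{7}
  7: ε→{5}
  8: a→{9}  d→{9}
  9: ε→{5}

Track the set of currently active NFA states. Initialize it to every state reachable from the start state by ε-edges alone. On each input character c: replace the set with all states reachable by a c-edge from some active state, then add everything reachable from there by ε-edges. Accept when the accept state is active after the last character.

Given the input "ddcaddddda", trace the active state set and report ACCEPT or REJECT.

Answer: ACCEPT

Trace:
S₀ = ε-closure({0}) = {0,1,2}
'd' @ 1: {3,4,6,8}
'd' @ 2: {1,2,5,7,9}  (accept∈set)
'c' @ 3: {3,4,6,8}
'a' @ 4: {1,2,5,9}  (accept∈set)
'd' @ 5: {3,4,6,8}
'd' @ 6: {1,2,5,7,9}  (accept∈set)
'd' @ 7: {3,4,6,8}
'd' @ 8: {1,2,5,7,9}  (accept∈set)
'd' @ 9: {3,4,6,8}
'a' @ 10: {1,2,5,9}  (accept∈set)
final: {1,2,5,9}; accept 1 in set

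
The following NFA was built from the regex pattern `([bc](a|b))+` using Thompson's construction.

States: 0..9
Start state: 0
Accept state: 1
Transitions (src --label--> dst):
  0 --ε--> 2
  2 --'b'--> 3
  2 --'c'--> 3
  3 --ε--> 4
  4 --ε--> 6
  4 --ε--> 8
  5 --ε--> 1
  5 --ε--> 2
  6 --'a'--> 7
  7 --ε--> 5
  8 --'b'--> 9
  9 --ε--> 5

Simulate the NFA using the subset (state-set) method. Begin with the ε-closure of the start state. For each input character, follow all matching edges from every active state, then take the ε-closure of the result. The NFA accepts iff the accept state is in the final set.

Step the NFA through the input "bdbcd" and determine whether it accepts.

Answer: REJECT

Trace:
initial (ε-close {0}): {0,2}
'b' @ 1: {3,4,6,8}
'd' @ 2: {}  — no active states
rest 'bcd' ignored (set empty)
after full input: {}  (accept=1 not in)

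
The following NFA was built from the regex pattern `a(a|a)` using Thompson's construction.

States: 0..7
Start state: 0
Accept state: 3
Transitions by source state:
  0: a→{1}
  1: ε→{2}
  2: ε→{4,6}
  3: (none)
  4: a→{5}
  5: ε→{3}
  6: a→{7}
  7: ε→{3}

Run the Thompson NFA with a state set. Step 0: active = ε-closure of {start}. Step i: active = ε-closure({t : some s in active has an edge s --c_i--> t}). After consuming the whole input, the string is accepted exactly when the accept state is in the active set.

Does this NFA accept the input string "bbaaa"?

S₀ = ε-closure({0}) = {0}
'b' @ 1: {}  — state set empty
rest 'baaa' ignored (set empty)
end set {} — state 3 not in

Answer: REJECT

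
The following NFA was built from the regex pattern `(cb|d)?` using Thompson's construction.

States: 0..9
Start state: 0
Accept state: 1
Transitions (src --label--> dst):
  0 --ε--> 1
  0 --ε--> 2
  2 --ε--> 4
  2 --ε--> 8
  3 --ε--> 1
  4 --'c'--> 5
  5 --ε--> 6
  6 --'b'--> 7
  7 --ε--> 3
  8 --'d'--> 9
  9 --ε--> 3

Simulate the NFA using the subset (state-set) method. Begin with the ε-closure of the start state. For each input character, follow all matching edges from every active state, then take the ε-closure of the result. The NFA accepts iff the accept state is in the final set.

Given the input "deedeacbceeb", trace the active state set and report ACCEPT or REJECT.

Answer: REJECT

Trace:
initial (ε-close {0}): {0,1,2,4,8}
'd' @ 1: {1,3,9}  (accept∈set)
'e' @ 2: {}  — dead — no transitions
rest 'edeacbceeb' ignored (set empty)
after full input: {}  (accept=1 not in)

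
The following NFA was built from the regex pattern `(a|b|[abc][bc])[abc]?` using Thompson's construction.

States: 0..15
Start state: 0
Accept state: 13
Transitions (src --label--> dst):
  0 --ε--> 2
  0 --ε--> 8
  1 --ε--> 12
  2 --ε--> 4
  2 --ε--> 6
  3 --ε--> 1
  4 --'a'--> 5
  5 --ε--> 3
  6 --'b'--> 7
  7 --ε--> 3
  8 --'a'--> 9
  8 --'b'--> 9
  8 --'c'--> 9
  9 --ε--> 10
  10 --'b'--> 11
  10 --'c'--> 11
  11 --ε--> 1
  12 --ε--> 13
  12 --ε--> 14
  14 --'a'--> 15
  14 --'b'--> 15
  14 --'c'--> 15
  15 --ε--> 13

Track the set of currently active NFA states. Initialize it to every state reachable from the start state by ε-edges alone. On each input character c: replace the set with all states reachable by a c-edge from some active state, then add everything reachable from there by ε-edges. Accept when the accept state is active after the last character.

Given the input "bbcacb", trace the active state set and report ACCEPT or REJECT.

Answer: REJECT

Steps:
S₀ = ε-closure({0}) = {0,2,4,6,8}
'b' @ 1: {1,3,7,9,10,12,13,14}  [accepting]
'b' @ 2: {1,11,12,13,14,15}  [accepting]
'c' @ 3: {13,15}  [accepting]
'a' @ 4: {}  — state set empty
rest 'cb' ignored (set empty)
end set {} — state 13 not in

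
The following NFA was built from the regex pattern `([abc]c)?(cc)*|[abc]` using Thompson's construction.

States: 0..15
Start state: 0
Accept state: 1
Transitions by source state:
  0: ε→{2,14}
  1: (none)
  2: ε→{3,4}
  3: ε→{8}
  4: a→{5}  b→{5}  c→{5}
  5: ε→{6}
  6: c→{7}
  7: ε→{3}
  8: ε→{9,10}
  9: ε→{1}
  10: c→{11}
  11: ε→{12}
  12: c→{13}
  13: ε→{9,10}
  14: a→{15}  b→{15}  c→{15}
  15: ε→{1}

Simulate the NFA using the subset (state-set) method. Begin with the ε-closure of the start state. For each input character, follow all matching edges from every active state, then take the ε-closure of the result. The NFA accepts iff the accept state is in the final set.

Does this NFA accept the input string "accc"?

S₀ = ε-closure({0}) = {0,1,2,3,4,8,9,10,14}
'a' @ 1: {1,5,6,15}  (accept∈set)
'c' @ 2: {1,3,7,8,9,10}  (accept∈set)
'c' @ 3: {11,12}
'c' @ 4: {1,9,10,13}  (accept∈set)
end set {1,9,10,13} — state 1 in

Answer: ACCEPT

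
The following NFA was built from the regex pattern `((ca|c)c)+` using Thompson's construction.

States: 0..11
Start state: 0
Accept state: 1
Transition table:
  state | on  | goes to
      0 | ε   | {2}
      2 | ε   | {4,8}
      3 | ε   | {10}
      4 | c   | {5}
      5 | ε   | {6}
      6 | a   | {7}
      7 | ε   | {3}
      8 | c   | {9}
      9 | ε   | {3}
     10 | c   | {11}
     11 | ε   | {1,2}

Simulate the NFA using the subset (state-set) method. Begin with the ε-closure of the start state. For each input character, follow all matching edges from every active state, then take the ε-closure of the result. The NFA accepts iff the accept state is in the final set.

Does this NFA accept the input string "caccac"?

Answer: ACCEPT

Steps:
S₀ = ε-closure({0}) = {0,2,4,8}
'c' @ 1: {3,5,6,9,10}
'a' @ 2: {3,7,10}
'c' @ 3: {1,2,4,8,11}  [accepting]
'c' @ 4: {3,5,6,9,10}
'a' @ 5: {3,7,10}
'c' @ 6: {1,2,4,8,11}  [accepting]
final: {1,2,4,8,11}; accept 1 in set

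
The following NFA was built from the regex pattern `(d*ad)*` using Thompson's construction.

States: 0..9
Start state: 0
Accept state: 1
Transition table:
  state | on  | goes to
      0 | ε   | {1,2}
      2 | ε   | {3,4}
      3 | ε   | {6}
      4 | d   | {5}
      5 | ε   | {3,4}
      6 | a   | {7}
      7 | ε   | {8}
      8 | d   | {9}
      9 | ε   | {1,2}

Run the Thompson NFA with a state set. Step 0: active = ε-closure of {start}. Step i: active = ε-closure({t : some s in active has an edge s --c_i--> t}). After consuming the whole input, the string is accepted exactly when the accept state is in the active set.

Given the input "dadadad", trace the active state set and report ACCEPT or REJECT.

Answer: ACCEPT

Derivation:
start: ε-closure({0}) = {0,1,2,3,4,6}
'd' @ 1: {3,4,5,6}
'a' @ 2: {7,8}
'd' @ 3: {1,2,3,4,6,9}  [accepting]
'a' @ 4: {7,8}
'd' @ 5: {1,2,3,4,6,9}  [accepting]
'a' @ 6: {7,8}
'd' @ 7: {1,2,3,4,6,9}  [accepting]
after full input: {1,2,3,4,6,9}  (accept=1 in)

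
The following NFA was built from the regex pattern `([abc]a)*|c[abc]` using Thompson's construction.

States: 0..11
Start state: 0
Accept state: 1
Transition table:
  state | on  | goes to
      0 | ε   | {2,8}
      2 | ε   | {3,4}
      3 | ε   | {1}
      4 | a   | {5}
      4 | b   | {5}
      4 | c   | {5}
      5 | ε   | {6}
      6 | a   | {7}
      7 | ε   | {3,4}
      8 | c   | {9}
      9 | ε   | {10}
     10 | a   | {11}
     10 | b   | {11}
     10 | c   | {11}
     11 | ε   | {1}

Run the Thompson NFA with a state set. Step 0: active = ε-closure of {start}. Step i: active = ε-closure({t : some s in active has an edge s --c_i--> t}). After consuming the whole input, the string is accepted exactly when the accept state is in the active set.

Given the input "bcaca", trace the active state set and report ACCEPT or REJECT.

Answer: REJECT

Trace:
initial (ε-close {0}): {0,1,2,3,4,8}
'b' @ 1: {5,6}
'c' @ 2: {}  — state set empty
rest 'aca' ignored (set empty)
final: {}; accept 1 not in set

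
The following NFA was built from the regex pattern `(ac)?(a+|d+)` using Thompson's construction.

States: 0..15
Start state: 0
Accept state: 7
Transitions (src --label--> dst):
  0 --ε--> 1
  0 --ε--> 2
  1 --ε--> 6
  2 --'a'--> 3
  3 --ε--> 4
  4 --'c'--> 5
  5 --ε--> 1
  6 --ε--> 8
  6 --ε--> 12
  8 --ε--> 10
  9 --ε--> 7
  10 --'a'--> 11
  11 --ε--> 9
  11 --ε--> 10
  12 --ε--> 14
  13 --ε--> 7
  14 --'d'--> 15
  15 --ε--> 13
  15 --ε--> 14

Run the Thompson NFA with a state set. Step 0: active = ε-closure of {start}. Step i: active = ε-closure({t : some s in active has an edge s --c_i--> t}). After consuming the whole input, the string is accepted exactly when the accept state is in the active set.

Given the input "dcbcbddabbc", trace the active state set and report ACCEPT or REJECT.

start: ε-closure({0}) = {0,1,2,6,8,10,12,14}
'd' @ 1: {7,13,14,15}  [accepting]
'c' @ 2: {}  — dead — no transitions
rest 'bcbddabbc' ignored (set empty)
after full input: {}  (accept=7 not in)

Answer: REJECT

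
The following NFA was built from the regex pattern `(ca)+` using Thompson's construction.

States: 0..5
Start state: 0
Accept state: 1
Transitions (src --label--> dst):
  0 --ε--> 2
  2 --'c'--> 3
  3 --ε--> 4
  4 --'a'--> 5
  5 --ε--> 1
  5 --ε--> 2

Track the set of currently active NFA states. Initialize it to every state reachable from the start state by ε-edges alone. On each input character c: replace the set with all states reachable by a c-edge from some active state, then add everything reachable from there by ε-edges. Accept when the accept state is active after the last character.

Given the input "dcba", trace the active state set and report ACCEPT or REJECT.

start: ε-closure({0}) = {0,2}
'd' @ 1: {}  — no active states
rest 'cba' ignored (set empty)
after full input: {}  (accept=1 not in)

Answer: REJECT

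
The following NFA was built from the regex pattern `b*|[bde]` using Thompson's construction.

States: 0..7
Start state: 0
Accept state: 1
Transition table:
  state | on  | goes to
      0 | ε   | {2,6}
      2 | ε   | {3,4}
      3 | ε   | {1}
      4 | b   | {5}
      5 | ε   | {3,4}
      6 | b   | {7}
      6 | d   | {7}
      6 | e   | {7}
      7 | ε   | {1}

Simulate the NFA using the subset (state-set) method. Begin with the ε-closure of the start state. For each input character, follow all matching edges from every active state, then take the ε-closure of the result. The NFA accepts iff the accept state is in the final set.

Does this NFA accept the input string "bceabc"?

Answer: REJECT

Steps:
start: ε-closure({0}) = {0,1,2,3,4,6}
'b' @ 1: {1,3,4,5,7}  ✓accept
'c' @ 2: {}  — no active states
rest 'eabc' ignored (set empty)
after full input: {}  (accept=1 not in)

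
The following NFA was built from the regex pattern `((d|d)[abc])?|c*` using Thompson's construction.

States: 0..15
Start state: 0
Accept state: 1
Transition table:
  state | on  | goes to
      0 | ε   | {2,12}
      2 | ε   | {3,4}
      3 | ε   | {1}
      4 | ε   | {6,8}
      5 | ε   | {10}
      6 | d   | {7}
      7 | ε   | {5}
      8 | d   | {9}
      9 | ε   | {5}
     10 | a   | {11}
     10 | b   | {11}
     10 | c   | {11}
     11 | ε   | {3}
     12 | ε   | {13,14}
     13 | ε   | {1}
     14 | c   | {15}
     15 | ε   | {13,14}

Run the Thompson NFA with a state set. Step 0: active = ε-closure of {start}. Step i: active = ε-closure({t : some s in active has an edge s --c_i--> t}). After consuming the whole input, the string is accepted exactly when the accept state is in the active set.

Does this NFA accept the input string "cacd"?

start: ε-closure({0}) = {0,1,2,3,4,6,8,12,13,14}
'c' @ 1: {1,13,14,15}  [accepting]
'a' @ 2: {}  — no active states
rest 'cd' ignored (set empty)
final: {}; accept 1 not in set

Answer: REJECT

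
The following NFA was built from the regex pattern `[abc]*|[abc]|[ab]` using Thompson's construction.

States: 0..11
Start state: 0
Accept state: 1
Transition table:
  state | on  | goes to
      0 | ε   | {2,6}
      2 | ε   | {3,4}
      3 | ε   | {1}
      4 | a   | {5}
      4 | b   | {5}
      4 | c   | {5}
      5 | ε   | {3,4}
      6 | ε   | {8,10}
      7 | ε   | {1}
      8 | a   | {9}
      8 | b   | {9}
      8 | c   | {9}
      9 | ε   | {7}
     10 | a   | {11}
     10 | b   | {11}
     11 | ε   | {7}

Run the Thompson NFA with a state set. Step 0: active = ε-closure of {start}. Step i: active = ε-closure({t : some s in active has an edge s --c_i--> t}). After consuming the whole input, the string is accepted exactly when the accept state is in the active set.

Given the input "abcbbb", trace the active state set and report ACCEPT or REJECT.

Answer: ACCEPT

Derivation:
S₀ = ε-closure({0}) = {0,1,2,3,4,6,8,10}
'a' @ 1: {1,3,4,5,7,9,11}  [accepting]
'b' @ 2: {1,3,4,5}  [accepting]
'c' @ 3: {1,3,4,5}  [accepting]
'b' @ 4: {1,3,4,5}  [accepting]
'b' @ 5: {1,3,4,5}  [accepting]
'b' @ 6: {1,3,4,5}  [accepting]
final: {1,3,4,5}; accept 1 in set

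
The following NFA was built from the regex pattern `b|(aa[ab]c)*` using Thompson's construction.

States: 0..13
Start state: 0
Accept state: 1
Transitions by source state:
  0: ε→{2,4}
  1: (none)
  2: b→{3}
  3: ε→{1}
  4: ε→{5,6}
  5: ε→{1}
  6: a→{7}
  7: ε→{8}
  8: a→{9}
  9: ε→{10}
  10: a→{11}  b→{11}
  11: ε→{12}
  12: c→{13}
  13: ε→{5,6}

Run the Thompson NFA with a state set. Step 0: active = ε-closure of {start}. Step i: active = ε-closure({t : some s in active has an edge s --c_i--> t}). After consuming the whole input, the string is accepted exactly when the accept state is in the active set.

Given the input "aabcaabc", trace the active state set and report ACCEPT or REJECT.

Answer: ACCEPT

Trace:
S₀ = ε-closure({0}) = {0,1,2,4,5,6}
'a' @ 1: {7,8}
'a' @ 2: {9,10}
'b' @ 3: {11,12}
'c' @ 4: {1,5,6,13}  ✓accept
'a' @ 5: {7,8}
'a' @ 6: {9,10}
'b' @ 7: {11,12}
'c' @ 8: {1,5,6,13}  ✓accept
after full input: {1,5,6,13}  (accept=1 in)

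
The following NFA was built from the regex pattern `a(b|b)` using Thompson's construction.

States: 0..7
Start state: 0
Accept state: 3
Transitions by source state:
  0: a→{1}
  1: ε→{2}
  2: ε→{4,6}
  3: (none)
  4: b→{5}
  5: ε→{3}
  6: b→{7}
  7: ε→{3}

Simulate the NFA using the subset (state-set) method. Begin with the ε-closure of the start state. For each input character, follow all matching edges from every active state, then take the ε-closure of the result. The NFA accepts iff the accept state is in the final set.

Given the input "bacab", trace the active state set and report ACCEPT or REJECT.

initial (ε-close {0}): {0}
'b' @ 1: {}  — no active states
rest 'acab' ignored (set empty)
final: {}; accept 3 not in set

Answer: REJECT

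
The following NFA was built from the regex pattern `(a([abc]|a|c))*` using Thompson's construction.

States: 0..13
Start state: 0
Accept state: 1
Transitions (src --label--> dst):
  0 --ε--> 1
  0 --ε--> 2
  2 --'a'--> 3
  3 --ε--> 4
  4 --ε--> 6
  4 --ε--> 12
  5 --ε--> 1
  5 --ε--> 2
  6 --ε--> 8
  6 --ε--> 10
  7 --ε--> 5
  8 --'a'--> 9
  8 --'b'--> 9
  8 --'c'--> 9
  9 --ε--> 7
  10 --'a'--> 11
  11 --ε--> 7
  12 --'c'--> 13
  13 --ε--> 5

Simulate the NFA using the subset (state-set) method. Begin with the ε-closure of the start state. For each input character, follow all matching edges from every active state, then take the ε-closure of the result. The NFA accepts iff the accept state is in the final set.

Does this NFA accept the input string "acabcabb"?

Answer: REJECT

Steps:
start: ε-closure({0}) = {0,1,2}
'a' @ 1: {3,4,6,8,10,12}
'c' @ 2: {1,2,5,7,9,13}  [accepting]
'a' @ 3: {3,4,6,8,10,12}
'b' @ 4: {1,2,5,7,9}  [accepting]
'c' @ 5: {}  — state set empty
rest 'abb' ignored (set empty)
end set {} — state 1 not in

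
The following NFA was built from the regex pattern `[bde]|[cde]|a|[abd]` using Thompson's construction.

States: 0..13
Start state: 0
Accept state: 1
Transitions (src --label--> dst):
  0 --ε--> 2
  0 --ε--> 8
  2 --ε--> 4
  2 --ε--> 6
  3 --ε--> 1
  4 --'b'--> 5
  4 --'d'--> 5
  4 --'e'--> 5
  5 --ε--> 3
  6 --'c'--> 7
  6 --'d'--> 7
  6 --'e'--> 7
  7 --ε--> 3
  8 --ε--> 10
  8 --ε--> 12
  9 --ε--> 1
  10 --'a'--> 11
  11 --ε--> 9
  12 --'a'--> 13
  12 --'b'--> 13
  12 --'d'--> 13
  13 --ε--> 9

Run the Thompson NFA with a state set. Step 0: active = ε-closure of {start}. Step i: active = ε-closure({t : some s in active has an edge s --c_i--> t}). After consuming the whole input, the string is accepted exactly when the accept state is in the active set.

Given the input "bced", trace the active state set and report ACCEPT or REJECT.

Answer: REJECT

Derivation:
initial (ε-close {0}): {0,2,4,6,8,10,12}
'b' @ 1: {1,3,5,9,13}  (accept∈set)
'c' @ 2: {}  — dead — no transitions
rest 'ed' ignored (set empty)
final: {}; accept 1 not in set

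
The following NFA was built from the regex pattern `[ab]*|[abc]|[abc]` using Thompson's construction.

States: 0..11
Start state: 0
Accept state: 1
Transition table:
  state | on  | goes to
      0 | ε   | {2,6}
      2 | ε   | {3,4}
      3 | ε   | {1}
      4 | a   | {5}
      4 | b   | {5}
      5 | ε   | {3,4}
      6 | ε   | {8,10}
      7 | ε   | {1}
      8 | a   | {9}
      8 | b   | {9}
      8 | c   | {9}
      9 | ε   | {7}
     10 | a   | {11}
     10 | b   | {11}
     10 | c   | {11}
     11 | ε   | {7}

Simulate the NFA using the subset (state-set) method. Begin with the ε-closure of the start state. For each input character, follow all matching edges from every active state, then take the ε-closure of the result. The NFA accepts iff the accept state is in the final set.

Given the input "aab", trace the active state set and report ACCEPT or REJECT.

Answer: ACCEPT

Derivation:
start: ε-closure({0}) = {0,1,2,3,4,6,8,10}
'a' @ 1: {1,3,4,5,7,9,11}  (accept∈set)
'a' @ 2: {1,3,4,5}  (accept∈set)
'b' @ 3: {1,3,4,5}  (accept∈set)
final: {1,3,4,5}; accept 1 in set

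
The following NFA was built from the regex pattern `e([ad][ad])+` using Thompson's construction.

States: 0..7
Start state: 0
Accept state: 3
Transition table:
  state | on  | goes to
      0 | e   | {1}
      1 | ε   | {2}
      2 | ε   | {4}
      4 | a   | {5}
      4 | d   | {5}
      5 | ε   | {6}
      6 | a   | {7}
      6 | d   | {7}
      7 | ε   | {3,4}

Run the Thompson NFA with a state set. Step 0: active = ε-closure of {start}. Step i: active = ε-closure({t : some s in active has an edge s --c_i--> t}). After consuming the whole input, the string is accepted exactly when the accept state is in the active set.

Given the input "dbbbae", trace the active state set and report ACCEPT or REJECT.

start: ε-closure({0}) = {0}
'd' @ 1: {}  — state set empty
rest 'bbbae' ignored (set empty)
end set {} — state 3 not in

Answer: REJECT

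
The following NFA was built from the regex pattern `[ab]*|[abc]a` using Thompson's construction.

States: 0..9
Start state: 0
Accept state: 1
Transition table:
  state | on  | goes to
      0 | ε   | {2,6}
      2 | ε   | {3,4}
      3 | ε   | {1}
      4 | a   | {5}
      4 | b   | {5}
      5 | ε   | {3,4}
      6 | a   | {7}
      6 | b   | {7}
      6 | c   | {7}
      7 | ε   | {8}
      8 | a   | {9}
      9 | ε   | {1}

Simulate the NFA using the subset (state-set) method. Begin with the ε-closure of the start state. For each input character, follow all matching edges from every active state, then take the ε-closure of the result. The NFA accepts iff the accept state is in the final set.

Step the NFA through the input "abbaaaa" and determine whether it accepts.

Answer: ACCEPT

Steps:
initial (ε-close {0}): {0,1,2,3,4,6}
'a' @ 1: {1,3,4,5,7,8}  (accept∈set)
'b' @ 2: {1,3,4,5}  (accept∈set)
'b' @ 3: {1,3,4,5}  (accept∈set)
'a' @ 4: {1,3,4,5}  (accept∈set)
'a' @ 5: {1,3,4,5}  (accept∈set)
'a' @ 6: {1,3,4,5}  (accept∈set)
'a' @ 7: {1,3,4,5}  (accept∈set)
end set {1,3,4,5} — state 1 in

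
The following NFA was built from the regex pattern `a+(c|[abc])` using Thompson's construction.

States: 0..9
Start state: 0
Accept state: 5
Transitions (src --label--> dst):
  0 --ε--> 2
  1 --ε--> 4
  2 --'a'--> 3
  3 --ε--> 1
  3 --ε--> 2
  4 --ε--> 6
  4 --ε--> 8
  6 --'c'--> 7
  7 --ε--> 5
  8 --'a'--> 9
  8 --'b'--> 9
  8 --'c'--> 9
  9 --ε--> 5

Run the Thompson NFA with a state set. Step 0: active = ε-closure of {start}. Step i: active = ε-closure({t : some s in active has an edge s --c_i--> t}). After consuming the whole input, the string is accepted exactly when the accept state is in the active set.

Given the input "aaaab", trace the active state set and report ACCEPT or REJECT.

initial (ε-close {0}): {0,2}
'a' @ 1: {1,2,3,4,6,8}
'a' @ 2: {1,2,3,4,5,6,8,9}  ✓accept
'a' @ 3: {1,2,3,4,5,6,8,9}  ✓accept
'a' @ 4: {1,2,3,4,5,6,8,9}  ✓accept
'b' @ 5: {5,9}  ✓accept
end set {5,9} — state 5 in

Answer: ACCEPT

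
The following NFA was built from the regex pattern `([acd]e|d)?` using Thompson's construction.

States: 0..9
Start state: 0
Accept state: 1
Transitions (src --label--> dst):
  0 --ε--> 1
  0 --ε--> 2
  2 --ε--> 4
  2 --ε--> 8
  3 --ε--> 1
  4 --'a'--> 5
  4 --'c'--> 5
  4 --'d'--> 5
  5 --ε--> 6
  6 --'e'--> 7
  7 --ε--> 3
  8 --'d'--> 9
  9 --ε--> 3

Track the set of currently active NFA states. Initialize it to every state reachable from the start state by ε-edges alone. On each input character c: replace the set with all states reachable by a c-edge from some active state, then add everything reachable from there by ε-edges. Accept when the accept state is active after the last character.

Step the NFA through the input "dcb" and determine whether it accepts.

Answer: REJECT

Steps:
start: ε-closure({0}) = {0,1,2,4,8}
'd' @ 1: {1,3,5,6,9}  ✓accept
'c' @ 2: {}  — no active states
rest 'b' ignored (set empty)
final: {}; accept 1 not in set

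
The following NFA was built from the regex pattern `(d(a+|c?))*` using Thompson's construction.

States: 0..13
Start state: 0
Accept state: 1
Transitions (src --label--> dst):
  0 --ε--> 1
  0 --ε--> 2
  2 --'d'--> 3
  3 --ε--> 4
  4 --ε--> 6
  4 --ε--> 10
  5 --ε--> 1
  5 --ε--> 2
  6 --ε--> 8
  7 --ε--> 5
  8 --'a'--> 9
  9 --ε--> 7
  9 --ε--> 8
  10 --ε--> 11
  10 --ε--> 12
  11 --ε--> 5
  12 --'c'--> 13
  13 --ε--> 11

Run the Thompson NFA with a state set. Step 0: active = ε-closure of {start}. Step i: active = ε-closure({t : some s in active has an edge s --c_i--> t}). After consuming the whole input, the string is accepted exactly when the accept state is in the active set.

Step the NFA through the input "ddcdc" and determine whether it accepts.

Answer: ACCEPT

Steps:
S₀ = ε-closure({0}) = {0,1,2}
'd' @ 1: {1,2,3,4,5,6,8,10,11,12}  ✓accept
'd' @ 2: {1,2,3,4,5,6,8,10,11,12}  ✓accept
'c' @ 3: {1,2,5,11,13}  ✓accept
'd' @ 4: {1,2,3,4,5,6,8,10,11,12}  ✓accept
'c' @ 5: {1,2,5,11,13}  ✓accept
after full input: {1,2,5,11,13}  (accept=1 in)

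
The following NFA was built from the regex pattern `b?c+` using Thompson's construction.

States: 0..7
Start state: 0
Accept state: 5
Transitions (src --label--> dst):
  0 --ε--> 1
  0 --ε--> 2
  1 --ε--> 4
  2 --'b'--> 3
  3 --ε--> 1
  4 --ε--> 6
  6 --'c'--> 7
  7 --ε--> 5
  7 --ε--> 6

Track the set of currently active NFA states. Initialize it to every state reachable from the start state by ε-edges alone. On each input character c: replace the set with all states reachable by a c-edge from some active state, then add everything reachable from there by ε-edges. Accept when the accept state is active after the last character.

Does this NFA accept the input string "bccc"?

Answer: ACCEPT

Steps:
start: ε-closure({0}) = {0,1,2,4,6}
'b' @ 1: {1,3,4,6}
'c' @ 2: {5,6,7}  [accepting]
'c' @ 3: {5,6,7}  [accepting]
'c' @ 4: {5,6,7}  [accepting]
after full input: {5,6,7}  (accept=5 in)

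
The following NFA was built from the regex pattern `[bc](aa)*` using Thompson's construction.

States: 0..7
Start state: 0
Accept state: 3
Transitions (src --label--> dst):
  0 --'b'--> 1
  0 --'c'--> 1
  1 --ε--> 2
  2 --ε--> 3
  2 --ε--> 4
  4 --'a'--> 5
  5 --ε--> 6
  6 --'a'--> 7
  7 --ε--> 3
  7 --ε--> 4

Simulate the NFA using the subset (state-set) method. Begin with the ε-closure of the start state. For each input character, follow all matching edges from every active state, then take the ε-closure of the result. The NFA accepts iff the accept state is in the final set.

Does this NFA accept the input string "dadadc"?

initial (ε-close {0}): {0}
'd' @ 1: {}  — dead — no transitions
rest 'adadc' ignored (set empty)
after full input: {}  (accept=3 not in)

Answer: REJECT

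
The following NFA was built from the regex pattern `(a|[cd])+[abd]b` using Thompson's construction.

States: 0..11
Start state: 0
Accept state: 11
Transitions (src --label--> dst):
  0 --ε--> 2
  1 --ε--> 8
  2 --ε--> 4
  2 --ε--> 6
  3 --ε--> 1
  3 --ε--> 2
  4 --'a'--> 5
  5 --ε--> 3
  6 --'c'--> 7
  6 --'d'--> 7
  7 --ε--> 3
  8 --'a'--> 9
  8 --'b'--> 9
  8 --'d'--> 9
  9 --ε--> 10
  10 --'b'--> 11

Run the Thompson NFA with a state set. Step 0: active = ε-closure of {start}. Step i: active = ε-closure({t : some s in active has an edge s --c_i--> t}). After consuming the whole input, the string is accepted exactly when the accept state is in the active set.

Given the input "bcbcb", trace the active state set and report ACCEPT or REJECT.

start: ε-closure({0}) = {0,2,4,6}
'b' @ 1: {}  — state set empty
rest 'cbcb' ignored (set empty)
final: {}; accept 11 not in set

Answer: REJECT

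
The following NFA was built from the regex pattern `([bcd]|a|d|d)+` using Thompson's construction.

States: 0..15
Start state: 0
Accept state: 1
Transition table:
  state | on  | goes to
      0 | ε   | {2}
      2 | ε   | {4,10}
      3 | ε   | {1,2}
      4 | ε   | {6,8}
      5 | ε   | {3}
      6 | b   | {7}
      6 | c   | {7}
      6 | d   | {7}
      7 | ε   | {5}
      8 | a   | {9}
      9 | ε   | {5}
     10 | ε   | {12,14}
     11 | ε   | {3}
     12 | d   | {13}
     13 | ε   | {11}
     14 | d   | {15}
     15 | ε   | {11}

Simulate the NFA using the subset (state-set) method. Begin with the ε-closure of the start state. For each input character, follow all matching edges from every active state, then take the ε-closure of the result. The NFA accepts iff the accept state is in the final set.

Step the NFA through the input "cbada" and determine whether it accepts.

start: ε-closure({0}) = {0,2,4,6,8,10,12,14}
'c' @ 1: {1,2,3,4,5,6,7,8,10,12,14}  [accepting]
'b' @ 2: {1,2,3,4,5,6,7,8,10,12,14}  [accepting]
'a' @ 3: {1,2,3,4,5,6,8,9,10,12,14}  [accepting]
'd' @ 4: {1,2,3,4,5,6,7,8,10,11,12,13,14,15}  [accepting]
'a' @ 5: {1,2,3,4,5,6,8,9,10,12,14}  [accepting]
after full input: {1,2,3,4,5,6,8,9,10,12,14}  (accept=1 in)

Answer: ACCEPT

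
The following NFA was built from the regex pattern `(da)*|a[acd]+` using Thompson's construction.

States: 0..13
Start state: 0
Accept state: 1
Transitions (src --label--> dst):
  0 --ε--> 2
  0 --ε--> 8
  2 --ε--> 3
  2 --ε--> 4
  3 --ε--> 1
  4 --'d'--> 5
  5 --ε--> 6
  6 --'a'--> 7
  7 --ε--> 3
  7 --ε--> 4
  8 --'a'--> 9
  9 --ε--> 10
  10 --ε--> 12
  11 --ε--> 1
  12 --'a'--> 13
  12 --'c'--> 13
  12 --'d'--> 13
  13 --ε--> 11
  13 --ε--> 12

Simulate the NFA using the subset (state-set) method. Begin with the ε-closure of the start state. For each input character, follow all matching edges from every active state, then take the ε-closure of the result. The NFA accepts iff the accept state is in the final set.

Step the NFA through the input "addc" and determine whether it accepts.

initial (ε-close {0}): {0,1,2,3,4,8}
'a' @ 1: {9,10,12}
'd' @ 2: {1,11,12,13}  [accepting]
'd' @ 3: {1,11,12,13}  [accepting]
'c' @ 4: {1,11,12,13}  [accepting]
final: {1,11,12,13}; accept 1 in set

Answer: ACCEPT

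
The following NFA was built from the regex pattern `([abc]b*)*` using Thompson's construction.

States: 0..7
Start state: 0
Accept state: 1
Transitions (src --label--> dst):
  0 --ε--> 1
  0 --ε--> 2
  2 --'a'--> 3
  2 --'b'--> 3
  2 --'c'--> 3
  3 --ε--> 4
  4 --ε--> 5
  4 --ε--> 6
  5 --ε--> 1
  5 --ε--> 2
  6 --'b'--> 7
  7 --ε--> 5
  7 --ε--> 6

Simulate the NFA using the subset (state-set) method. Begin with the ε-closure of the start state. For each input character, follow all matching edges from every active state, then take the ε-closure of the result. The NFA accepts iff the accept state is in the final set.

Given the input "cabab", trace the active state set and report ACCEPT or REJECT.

Answer: ACCEPT

Derivation:
start: ε-closure({0}) = {0,1,2}
'c' @ 1: {1,2,3,4,5,6}  (accept∈set)
'a' @ 2: {1,2,3,4,5,6}  (accept∈set)
'b' @ 3: {1,2,3,4,5,6,7}  (accept∈set)
'a' @ 4: {1,2,3,4,5,6}  (accept∈set)
'b' @ 5: {1,2,3,4,5,6,7}  (accept∈set)
end set {1,2,3,4,5,6,7} — state 1 in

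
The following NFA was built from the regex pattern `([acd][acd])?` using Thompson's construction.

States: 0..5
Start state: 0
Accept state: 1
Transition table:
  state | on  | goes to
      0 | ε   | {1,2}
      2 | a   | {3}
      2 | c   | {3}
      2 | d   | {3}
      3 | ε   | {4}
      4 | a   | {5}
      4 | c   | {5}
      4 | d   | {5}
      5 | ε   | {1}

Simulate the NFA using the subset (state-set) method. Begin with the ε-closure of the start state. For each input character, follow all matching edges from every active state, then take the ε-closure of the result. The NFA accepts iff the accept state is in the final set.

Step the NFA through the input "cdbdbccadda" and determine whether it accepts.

initial (ε-close {0}): {0,1,2}
'c' @ 1: {3,4}
'd' @ 2: {1,5}  ✓accept
'b' @ 3: {}  — dead — no transitions
rest 'dbccadda' ignored (set empty)
final: {}; accept 1 not in set

Answer: REJECT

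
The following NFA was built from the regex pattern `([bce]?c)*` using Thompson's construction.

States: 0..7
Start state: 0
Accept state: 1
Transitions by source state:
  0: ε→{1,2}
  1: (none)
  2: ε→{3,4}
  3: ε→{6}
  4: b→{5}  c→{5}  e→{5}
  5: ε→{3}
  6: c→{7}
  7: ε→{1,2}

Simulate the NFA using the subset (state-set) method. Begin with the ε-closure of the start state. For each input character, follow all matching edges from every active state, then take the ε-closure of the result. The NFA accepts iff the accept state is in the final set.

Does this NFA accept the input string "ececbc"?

S₀ = ε-closure({0}) = {0,1,2,3,4,6}
'e' @ 1: {3,5,6}
'c' @ 2: {1,2,3,4,6,7}  [accepting]
'e' @ 3: {3,5,6}
'c' @ 4: {1,2,3,4,6,7}  [accepting]
'b' @ 5: {3,5,6}
'c' @ 6: {1,2,3,4,6,7}  [accepting]
end set {1,2,3,4,6,7} — state 1 in

Answer: ACCEPT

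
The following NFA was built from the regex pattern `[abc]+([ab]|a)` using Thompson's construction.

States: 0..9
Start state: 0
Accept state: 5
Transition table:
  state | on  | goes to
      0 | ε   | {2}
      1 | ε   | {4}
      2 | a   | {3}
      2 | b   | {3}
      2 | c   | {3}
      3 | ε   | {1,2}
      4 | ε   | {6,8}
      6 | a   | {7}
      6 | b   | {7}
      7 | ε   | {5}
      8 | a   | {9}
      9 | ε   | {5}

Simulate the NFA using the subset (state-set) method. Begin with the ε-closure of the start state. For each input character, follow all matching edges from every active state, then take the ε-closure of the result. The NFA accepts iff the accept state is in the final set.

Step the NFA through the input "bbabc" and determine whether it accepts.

Answer: REJECT

Steps:
initial (ε-close {0}): {0,2}
'b' @ 1: {1,2,3,4,6,8}
'b' @ 2: {1,2,3,4,5,6,7,8}  (accept∈set)
'a' @ 3: {1,2,3,4,5,6,7,8,9}  (accept∈set)
'b' @ 4: {1,2,3,4,5,6,7,8}  (accept∈set)
'c' @ 5: {1,2,3,4,6,8}
final: {1,2,3,4,6,8}; accept 5 not in set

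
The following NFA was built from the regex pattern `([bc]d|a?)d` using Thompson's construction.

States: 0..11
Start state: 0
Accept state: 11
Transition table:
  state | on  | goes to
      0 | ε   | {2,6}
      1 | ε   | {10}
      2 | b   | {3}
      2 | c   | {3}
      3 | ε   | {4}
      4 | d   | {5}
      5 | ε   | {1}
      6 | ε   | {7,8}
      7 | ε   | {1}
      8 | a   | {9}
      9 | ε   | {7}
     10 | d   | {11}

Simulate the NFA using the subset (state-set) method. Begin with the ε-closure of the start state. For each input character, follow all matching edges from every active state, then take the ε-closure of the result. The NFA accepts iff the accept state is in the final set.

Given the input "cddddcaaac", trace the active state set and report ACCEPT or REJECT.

Answer: REJECT

Derivation:
initial (ε-close {0}): {0,1,2,6,7,8,10}
'c' @ 1: {3,4}
'd' @ 2: {1,5,10}
'd' @ 3: {11}  [accepting]
'd' @ 4: {}  — dead — no transitions
rest 'dcaaac' ignored (set empty)
final: {}; accept 11 not in set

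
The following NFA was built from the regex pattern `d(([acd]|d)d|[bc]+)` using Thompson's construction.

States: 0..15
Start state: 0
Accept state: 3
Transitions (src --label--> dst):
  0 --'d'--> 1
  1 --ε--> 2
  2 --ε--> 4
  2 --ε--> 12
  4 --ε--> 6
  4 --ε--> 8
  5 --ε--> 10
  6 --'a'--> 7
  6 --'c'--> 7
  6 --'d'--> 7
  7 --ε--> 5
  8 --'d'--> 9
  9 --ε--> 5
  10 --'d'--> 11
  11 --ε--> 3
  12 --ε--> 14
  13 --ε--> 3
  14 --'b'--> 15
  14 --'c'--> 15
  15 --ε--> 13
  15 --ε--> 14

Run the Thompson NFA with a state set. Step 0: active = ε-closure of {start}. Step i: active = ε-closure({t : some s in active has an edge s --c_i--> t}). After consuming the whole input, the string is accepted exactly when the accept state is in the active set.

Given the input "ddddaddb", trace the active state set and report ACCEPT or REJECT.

Answer: REJECT

Derivation:
start: ε-closure({0}) = {0}
'd' @ 1: {1,2,4,6,8,12,14}
'd' @ 2: {5,7,9,10}
'd' @ 3: {3,11}  [accepting]
'd' @ 4: {}  — no active states
rest 'addb' ignored (set empty)
after full input: {}  (accept=3 not in)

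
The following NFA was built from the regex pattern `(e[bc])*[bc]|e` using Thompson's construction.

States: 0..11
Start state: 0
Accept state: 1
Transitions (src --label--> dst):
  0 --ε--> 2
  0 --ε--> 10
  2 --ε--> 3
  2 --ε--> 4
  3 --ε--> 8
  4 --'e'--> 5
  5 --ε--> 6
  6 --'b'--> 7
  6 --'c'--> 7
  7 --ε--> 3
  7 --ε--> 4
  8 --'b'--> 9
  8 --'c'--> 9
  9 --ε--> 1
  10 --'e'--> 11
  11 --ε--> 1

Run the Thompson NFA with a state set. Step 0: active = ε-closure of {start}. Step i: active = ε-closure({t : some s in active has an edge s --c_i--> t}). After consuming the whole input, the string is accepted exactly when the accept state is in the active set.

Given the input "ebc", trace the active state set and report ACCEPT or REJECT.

Answer: ACCEPT

Derivation:
S₀ = ε-closure({0}) = {0,2,3,4,8,10}
'e' @ 1: {1,5,6,11}  (accept∈set)
'b' @ 2: {3,4,7,8}
'c' @ 3: {1,9}  (accept∈set)
end set {1,9} — state 1 in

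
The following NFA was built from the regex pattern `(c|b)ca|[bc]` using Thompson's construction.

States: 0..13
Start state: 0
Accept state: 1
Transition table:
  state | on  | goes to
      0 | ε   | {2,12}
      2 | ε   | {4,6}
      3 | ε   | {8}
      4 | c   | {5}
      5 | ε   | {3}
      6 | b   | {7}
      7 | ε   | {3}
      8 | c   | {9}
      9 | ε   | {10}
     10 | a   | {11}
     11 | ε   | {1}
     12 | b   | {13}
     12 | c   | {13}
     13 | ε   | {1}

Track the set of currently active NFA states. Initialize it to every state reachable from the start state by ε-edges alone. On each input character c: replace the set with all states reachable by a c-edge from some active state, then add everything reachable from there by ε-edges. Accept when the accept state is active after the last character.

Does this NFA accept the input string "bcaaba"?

Answer: REJECT

Derivation:
S₀ = ε-closure({0}) = {0,2,4,6,12}
'b' @ 1: {1,3,7,8,13}  ✓accept
'c' @ 2: {9,10}
'a' @ 3: {1,11}  ✓accept
'a' @ 4: {}  — no active states
rest 'ba' ignored (set empty)
end set {} — state 1 not in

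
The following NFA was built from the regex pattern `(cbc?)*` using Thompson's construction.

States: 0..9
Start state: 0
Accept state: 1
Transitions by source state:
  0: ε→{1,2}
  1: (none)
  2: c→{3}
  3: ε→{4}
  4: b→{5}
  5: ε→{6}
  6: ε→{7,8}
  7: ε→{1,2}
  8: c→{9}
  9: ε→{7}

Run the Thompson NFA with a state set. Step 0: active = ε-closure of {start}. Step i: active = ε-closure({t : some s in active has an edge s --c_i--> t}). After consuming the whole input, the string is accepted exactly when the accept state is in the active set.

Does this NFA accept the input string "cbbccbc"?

Answer: REJECT

Derivation:
initial (ε-close {0}): {0,1,2}
'c' @ 1: {3,4}
'b' @ 2: {1,2,5,6,7,8}  (accept∈set)
'b' @ 3: {}  — dead — no transitions
rest 'ccbc' ignored (set empty)
final: {}; accept 1 not in set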